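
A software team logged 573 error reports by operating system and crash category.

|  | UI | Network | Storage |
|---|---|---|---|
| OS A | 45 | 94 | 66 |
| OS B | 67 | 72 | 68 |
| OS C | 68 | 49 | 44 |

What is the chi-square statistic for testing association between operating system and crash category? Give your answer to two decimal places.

19.29

Row totals: 205, 207, 161. Column totals: 180, 215, 178. Grand total N = 573.
Expected counts (row total × column total / N):
  OS A, UI: 205×180/573 = 64.398
  OS A, Network: 205×215/573 = 76.920
  OS A, Storage: 205×178/573 = 63.682
  OS B, UI: 207×180/573 = 65.026
  OS B, Network: 207×215/573 = 77.670
  OS B, Storage: 207×178/573 = 64.304
  OS C, UI: 161×180/573 = 50.576
  OS C, Network: 161×215/573 = 60.410
  OS C, Storage: 161×178/573 = 50.014
Contributions (O − E)²/E:
  (45 − 64.398)²/64.398 = 5.8431
  (94 − 76.920)²/76.920 = 3.7926
  (66 − 63.682)²/63.682 = 0.0844
  (67 − 65.026)²/65.026 = 0.0599
  (72 − 77.670)²/77.670 = 0.4139
  (68 − 64.304)²/64.304 = 0.2124
  (68 − 50.576)²/50.576 = 6.0028
  (49 − 60.410)²/60.410 = 2.1551
  (44 − 50.014)²/50.014 = 0.7232
χ² = 5.8431 + 3.7926 + 0.0844 + 0.0599 + 0.4139 + 0.2124 + 6.0028 + 2.1551 + 0.7232 = 19.29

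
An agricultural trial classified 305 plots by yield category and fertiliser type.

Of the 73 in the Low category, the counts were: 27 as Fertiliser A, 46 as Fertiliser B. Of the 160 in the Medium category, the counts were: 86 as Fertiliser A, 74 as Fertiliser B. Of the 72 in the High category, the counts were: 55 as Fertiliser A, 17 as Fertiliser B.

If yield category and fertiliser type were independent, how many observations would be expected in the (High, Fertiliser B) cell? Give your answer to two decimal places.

32.34

Row total (High) = 72; column total (Fertiliser B) = 137; grand total N = 305.
Expected count = (row total × column total) / N = 72 × 137 / 305 = 32.34.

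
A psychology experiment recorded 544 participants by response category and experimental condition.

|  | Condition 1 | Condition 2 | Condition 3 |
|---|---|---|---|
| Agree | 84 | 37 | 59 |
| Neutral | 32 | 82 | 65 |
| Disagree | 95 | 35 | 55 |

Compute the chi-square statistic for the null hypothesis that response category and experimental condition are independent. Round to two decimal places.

60.74

Row totals: 180, 179, 185. Column totals: 211, 154, 179. Grand total N = 544.
Expected counts (row total × column total / N):
  Agree, Condition 1: 180×211/544 = 69.816
  Agree, Condition 2: 180×154/544 = 50.956
  Agree, Condition 3: 180×179/544 = 59.228
  Neutral, Condition 1: 179×211/544 = 69.428
  Neutral, Condition 2: 179×154/544 = 50.673
  Neutral, Condition 3: 179×179/544 = 58.899
  Disagree, Condition 1: 185×211/544 = 71.756
  Disagree, Condition 2: 185×154/544 = 52.371
  Disagree, Condition 3: 185×179/544 = 60.873
Contributions (O − E)²/E:
  (84 − 69.816)²/69.816 = 2.8817
  (37 − 50.956)²/50.956 = 3.8223
  (59 − 59.228)²/59.228 = 0.0009
  (32 − 69.428)²/69.428 = 20.1771
  (82 − 50.673)²/50.673 = 19.3669
  (65 − 58.899)²/58.899 = 0.6320
  (95 − 71.756)²/71.756 = 7.5295
  (35 − 52.371)²/52.371 = 5.7618
  (55 − 60.873)²/60.873 = 0.5666
χ² = 2.8817 + 3.8223 + 0.0009 + 20.1771 + 19.3669 + 0.6320 + 7.5295 + 5.7618 + 0.5666 = 60.74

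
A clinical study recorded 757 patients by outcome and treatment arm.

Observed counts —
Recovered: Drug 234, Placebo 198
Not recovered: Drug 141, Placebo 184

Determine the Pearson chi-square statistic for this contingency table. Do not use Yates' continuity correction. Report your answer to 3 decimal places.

Row totals: 432, 325. Column totals: 375, 382. Grand total N = 757.
Expected counts (row total × column total / N):
  Recovered, Drug: 432×375/757 = 214.0026
  Recovered, Placebo: 432×382/757 = 217.9974
  Not recovered, Drug: 325×375/757 = 160.9974
  Not recovered, Placebo: 325×382/757 = 164.0026
Contributions (O − E)²/E:
  (234 − 214.0026)²/214.0026 = 1.8687
  (198 − 217.9974)²/217.9974 = 1.8344
  (141 − 160.9974)²/160.9974 = 2.4839
  (184 − 164.0026)²/164.0026 = 2.4384
χ² = 1.8687 + 1.8344 + 2.4839 + 2.4384 = 8.625

8.625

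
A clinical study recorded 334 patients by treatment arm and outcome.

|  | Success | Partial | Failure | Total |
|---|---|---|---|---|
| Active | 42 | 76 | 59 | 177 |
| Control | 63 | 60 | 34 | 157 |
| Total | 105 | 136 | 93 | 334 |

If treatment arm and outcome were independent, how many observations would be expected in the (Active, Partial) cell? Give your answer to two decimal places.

Row total (Active) = 177; column total (Partial) = 136; grand total N = 334.
Expected count = (row total × column total) / N = 177 × 136 / 334 = 72.07.

72.07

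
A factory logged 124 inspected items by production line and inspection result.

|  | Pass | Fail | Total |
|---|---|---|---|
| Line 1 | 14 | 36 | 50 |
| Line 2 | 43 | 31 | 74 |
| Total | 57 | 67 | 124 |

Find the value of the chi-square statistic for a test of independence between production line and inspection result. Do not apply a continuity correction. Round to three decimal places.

10.890

Grand total N = 124.
Expected counts (row total × column total / N):
  Line 1, Pass: 50×57/124 = 22.9839
  Line 1, Fail: 50×67/124 = 27.0161
  Line 2, Pass: 74×57/124 = 34.0161
  Line 2, Fail: 74×67/124 = 39.9839
Contributions (O − E)²/E:
  (14 − 22.9839)²/22.9839 = 3.5116
  (36 − 27.0161)²/27.0161 = 2.9875
  (43 − 34.0161)²/34.0161 = 2.3727
  (31 − 39.9839)²/39.9839 = 2.0186
χ² = 3.5116 + 2.9875 + 2.3727 + 2.0186 = 10.890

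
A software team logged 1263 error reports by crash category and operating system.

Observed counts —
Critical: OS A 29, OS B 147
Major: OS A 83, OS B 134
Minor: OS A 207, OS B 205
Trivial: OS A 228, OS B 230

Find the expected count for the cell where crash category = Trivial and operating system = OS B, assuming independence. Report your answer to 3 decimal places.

Row total (Trivial) = 458; column total (OS B) = 716; grand total N = 1263.
Expected count = (row total × column total) / N = 458 × 716 / 1263 = 259.642.

259.642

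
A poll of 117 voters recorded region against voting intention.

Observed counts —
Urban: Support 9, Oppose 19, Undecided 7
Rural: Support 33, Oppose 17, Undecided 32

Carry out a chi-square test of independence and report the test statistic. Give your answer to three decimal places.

13.082

Row totals: 35, 82. Column totals: 42, 36, 39. Grand total N = 117.
Expected counts (row total × column total / N):
  Urban, Support: 35×42/117 = 12.5641
  Urban, Oppose: 35×36/117 = 10.7692
  Urban, Undecided: 35×39/117 = 11.6667
  Rural, Support: 82×42/117 = 29.4359
  Rural, Oppose: 82×36/117 = 25.2308
  Rural, Undecided: 82×39/117 = 27.3333
Contributions (O − E)²/E:
  (9 − 12.5641)²/12.5641 = 1.0110
  (19 − 10.7692)²/10.7692 = 6.2907
  (7 − 11.6667)²/11.6667 = 1.8667
  (33 − 29.4359)²/29.4359 = 0.4315
  (17 − 25.2308)²/25.2308 = 2.6851
  (32 − 27.3333)²/27.3333 = 0.7968
χ² = 1.0110 + 6.2907 + 1.8667 + 0.4315 + 2.6851 + 0.7968 = 13.082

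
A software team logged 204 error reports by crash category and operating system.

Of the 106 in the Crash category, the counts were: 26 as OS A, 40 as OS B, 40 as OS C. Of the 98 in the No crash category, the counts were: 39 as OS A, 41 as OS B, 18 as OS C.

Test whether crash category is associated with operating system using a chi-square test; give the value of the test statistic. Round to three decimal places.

Row totals: 106, 98. Column totals: 65, 81, 58. Grand total N = 204.
Expected counts (row total × column total / N):
  Crash, OS A: 106×65/204 = 33.7745
  Crash, OS B: 106×81/204 = 42.0882
  Crash, OS C: 106×58/204 = 30.1373
  No crash, OS A: 98×65/204 = 31.2255
  No crash, OS B: 98×81/204 = 38.9118
  No crash, OS C: 98×58/204 = 27.8627
Contributions (O − E)²/E:
  (26 − 33.7745)²/33.7745 = 1.7896
  (40 − 42.0882)²/42.0882 = 0.1036
  (40 − 30.1373)²/30.1373 = 3.2277
  (39 − 31.2255)²/31.2255 = 1.9357
  (41 − 38.9118)²/38.9118 = 0.1121
  (18 − 27.8627)²/27.8627 = 3.4911
χ² = 1.7896 + 0.1036 + 3.2277 + 1.9357 + 0.1121 + 3.4911 = 10.660

10.660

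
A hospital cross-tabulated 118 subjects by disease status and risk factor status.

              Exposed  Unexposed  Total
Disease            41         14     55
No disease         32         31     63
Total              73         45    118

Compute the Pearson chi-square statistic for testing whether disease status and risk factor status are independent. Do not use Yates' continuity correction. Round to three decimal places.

Grand total N = 118.
Expected counts (row total × column total / N):
  Disease, Exposed: 55×73/118 = 34.0254
  Disease, Unexposed: 55×45/118 = 20.9746
  No disease, Exposed: 63×73/118 = 38.9746
  No disease, Unexposed: 63×45/118 = 24.0254
Contributions (O − E)²/E:
  (41 − 34.0254)²/34.0254 = 1.4297
  (14 − 20.9746)²/20.9746 = 2.3192
  (32 − 38.9746)²/38.9746 = 1.2481
  (31 − 24.0254)²/24.0254 = 2.0247
χ² = 1.4297 + 2.3192 + 1.2481 + 2.0247 = 7.022

7.022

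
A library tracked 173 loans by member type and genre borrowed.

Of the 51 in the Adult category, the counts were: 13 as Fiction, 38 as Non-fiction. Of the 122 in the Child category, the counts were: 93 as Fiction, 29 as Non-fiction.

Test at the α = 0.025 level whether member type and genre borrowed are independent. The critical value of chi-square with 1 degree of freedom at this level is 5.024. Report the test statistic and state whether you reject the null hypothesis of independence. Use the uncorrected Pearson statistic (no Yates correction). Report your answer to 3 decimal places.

39.020; reject H₀

Row totals: 51, 122. Column totals: 106, 67. Grand total N = 173.
Expected counts (row total × column total / N):
  Adult, Fiction: 51×106/173 = 31.2486
  Adult, Non-fiction: 51×67/173 = 19.7514
  Child, Fiction: 122×106/173 = 74.7514
  Child, Non-fiction: 122×67/173 = 47.2486
Contributions (O − E)²/E:
  (13 − 31.2486)²/31.2486 = 10.6568
  (38 − 19.7514)²/19.7514 = 16.8601
  (93 − 74.7514)²/74.7514 = 4.4549
  (29 − 47.2486)²/47.2486 = 7.0481
χ² = 10.6568 + 16.8601 + 4.4549 + 7.0481 = 39.020
df = (2−1)(2−1) = 1. Since 39.020 > 5.024, reject the null hypothesis of independence at α = 0.025.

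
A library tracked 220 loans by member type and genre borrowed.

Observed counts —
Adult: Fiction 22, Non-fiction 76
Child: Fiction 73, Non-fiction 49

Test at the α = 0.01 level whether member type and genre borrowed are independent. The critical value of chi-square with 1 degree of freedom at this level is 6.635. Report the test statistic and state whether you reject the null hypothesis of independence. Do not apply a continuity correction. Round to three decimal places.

30.961; reject H₀

Row totals: 98, 122. Column totals: 95, 125. Grand total N = 220.
Expected counts (row total × column total / N):
  Adult, Fiction: 98×95/220 = 42.3182
  Adult, Non-fiction: 98×125/220 = 55.6818
  Child, Fiction: 122×95/220 = 52.6818
  Child, Non-fiction: 122×125/220 = 69.3182
Contributions (O − E)²/E:
  (22 − 42.3182)²/42.3182 = 9.7554
  (76 − 55.6818)²/55.6818 = 7.4141
  (73 − 52.6818)²/52.6818 = 7.8363
  (49 − 69.3182)²/69.3182 = 5.9556
χ² = 9.7554 + 7.4141 + 7.8363 + 5.9556 = 30.961
df = (2−1)(2−1) = 1. Since 30.961 > 6.635, reject the null hypothesis of independence at α = 0.01.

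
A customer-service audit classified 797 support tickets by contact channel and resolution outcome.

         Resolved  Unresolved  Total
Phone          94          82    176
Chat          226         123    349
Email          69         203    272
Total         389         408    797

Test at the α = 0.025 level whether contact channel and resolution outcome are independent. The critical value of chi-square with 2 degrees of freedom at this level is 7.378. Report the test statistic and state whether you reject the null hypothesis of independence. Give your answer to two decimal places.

Grand total N = 797.
Expected counts (row total × column total / N):
  Phone, Resolved: 176×389/797 = 85.902
  Phone, Unresolved: 176×408/797 = 90.098
  Chat, Resolved: 349×389/797 = 170.340
  Chat, Unresolved: 349×408/797 = 178.660
  Email, Resolved: 272×389/797 = 132.758
  Email, Unresolved: 272×408/797 = 139.242
Contributions (O − E)²/E:
  (94 − 85.902)²/85.902 = 0.7634
  (82 − 90.098)²/90.098 = 0.7278
  (226 − 170.340)²/170.340 = 18.1874
  (123 − 178.660)²/178.660 = 17.3404
  (69 − 132.758)²/132.758 = 30.6202
  (203 − 139.242)²/139.242 = 29.1944
χ² = 0.7634 + 0.7278 + 18.1874 + 17.3404 + 30.6202 + 29.1944 = 96.83
df = (3−1)(2−1) = 2. Since 96.83 > 7.378, reject the null hypothesis of independence at α = 0.025.

96.83; reject H₀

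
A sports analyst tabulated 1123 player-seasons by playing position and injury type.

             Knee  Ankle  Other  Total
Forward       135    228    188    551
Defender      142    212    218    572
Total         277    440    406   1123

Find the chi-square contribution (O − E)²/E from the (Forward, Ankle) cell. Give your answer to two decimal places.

Row total (Forward) = 551; column total (Ankle) = 440; N = 1123.
Expected count E = 551 × 440 / 1123 = 215.886.
Contribution = (O − E)²/E = (228 − 215.886)² / 215.886 = 0.68.

0.68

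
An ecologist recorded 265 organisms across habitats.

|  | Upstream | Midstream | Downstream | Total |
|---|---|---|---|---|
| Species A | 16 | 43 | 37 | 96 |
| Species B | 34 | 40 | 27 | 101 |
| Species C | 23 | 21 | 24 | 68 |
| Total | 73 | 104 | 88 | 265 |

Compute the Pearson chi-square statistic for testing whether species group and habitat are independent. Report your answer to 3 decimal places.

10.624

Grand total N = 265.
Expected counts (row total × column total / N):
  Species A, Upstream: 96×73/265 = 26.4453
  Species A, Midstream: 96×104/265 = 37.6755
  Species A, Downstream: 96×88/265 = 31.8792
  Species B, Upstream: 101×73/265 = 27.8226
  Species B, Midstream: 101×104/265 = 39.6377
  Species B, Downstream: 101×88/265 = 33.5396
  Species C, Upstream: 68×73/265 = 18.7321
  Species C, Midstream: 68×104/265 = 26.6868
  Species C, Downstream: 68×88/265 = 22.5811
Contributions (O − E)²/E:
  (16 − 26.4453)²/26.4453 = 4.1257
  (43 − 37.6755)²/37.6755 = 0.7525
  (37 − 31.8792)²/31.8792 = 0.8226
  (34 − 27.8226)²/27.8226 = 1.3716
  (40 − 39.6377)²/39.6377 = 0.0033
  (27 − 33.5396)²/33.5396 = 1.2751
  (23 − 18.7321)²/18.7321 = 0.9724
  (21 − 26.6868)²/26.6868 = 1.2118
  (24 − 22.5811)²/22.5811 = 0.0892
χ² = 4.1257 + 0.7525 + 0.8226 + 1.3716 + 0.0033 + 1.2751 + 0.9724 + 1.2118 + 0.0892 = 10.624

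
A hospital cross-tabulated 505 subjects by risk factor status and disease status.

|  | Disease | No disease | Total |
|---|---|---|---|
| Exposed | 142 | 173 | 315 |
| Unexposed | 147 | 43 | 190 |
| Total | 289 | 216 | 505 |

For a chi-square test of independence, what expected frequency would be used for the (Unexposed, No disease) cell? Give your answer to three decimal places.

Row total (Unexposed) = 190; column total (No disease) = 216; grand total N = 505.
Expected count = (row total × column total) / N = 190 × 216 / 505 = 81.267.

81.267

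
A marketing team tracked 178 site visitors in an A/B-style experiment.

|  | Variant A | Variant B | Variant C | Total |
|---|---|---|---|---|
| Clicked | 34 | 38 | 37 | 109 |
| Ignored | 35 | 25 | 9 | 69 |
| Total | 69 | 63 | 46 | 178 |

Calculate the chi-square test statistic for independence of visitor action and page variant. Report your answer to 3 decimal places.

11.324

Grand total N = 178.
Expected counts (row total × column total / N):
  Clicked, Variant A: 109×69/178 = 42.2528
  Clicked, Variant B: 109×63/178 = 38.5787
  Clicked, Variant C: 109×46/178 = 28.1685
  Ignored, Variant A: 69×69/178 = 26.7472
  Ignored, Variant B: 69×63/178 = 24.4213
  Ignored, Variant C: 69×46/178 = 17.8315
Contributions (O − E)²/E:
  (34 − 42.2528)²/42.2528 = 1.6119
  (38 − 38.5787)²/38.5787 = 0.0087
  (37 − 28.1685)²/28.1685 = 2.7689
  (35 − 26.7472)²/26.7472 = 2.5464
  (25 − 24.4213)²/24.4213 = 0.0137
  (9 − 17.8315)²/17.8315 = 4.3740
χ² = 1.6119 + 0.0087 + 2.7689 + 2.5464 + 0.0137 + 4.3740 = 11.324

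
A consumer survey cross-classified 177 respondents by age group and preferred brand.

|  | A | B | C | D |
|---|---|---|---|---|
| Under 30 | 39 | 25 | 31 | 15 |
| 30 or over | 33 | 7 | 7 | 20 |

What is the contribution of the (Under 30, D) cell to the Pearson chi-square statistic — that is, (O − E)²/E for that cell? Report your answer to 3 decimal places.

2.096

Row total (Under 30) = 110; column total (D) = 35; N = 177.
Expected count E = 110 × 35 / 177 = 21.7514.
Contribution = (O − E)²/E = (15 − 21.7514)² / 21.7514 = 2.096.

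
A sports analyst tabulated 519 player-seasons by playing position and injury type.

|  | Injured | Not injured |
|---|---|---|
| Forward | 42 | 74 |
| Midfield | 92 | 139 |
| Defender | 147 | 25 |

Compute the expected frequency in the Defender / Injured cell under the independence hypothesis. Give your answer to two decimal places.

Row total (Defender) = 172; column total (Injured) = 281; grand total N = 519.
Expected count = (row total × column total) / N = 172 × 281 / 519 = 93.13.

93.13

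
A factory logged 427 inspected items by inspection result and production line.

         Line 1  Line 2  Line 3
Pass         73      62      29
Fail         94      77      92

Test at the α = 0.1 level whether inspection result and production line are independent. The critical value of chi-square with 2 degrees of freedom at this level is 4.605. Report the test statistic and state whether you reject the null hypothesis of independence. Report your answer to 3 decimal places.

Row totals: 164, 263. Column totals: 167, 139, 121. Grand total N = 427.
Expected counts (row total × column total / N):
  Pass, Line 1: 164×167/427 = 64.1405
  Pass, Line 2: 164×139/427 = 53.3864
  Pass, Line 3: 164×121/427 = 46.4731
  Fail, Line 1: 263×167/427 = 102.8595
  Fail, Line 2: 263×139/427 = 85.6136
  Fail, Line 3: 263×121/427 = 74.5269
Contributions (O − E)²/E:
  (73 − 64.1405)²/64.1405 = 1.2237
  (62 − 53.3864)²/53.3864 = 1.3898
  (29 − 46.4731)²/46.4731 = 6.5696
  (94 − 102.8595)²/102.8595 = 0.7631
  (77 − 85.6136)²/85.6136 = 0.8666
  (92 − 74.5269)²/74.5269 = 4.0966
χ² = 1.2237 + 1.3898 + 6.5696 + 0.7631 + 0.8666 + 4.0966 = 14.909
df = (2−1)(3−1) = 2. Since 14.909 > 4.605, reject the null hypothesis of independence at α = 0.1.

14.909; reject H₀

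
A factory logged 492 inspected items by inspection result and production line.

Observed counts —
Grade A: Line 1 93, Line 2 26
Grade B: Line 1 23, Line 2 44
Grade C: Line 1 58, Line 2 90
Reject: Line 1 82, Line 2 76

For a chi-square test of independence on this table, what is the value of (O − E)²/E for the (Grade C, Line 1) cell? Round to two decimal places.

Row total (Grade C) = 148; column total (Line 1) = 256; N = 492.
Expected count E = 148 × 256 / 492 = 77.008.
Contribution = (O − E)²/E = (58 − 77.008)² / 77.008 = 4.69.

4.69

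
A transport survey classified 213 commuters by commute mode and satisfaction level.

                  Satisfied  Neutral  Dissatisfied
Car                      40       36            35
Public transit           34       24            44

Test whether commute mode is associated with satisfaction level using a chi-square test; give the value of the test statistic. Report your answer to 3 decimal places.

3.538

Row totals: 111, 102. Column totals: 74, 60, 79. Grand total N = 213.
Expected counts (row total × column total / N):
  Car, Satisfied: 111×74/213 = 38.5634
  Car, Neutral: 111×60/213 = 31.2676
  Car, Dissatisfied: 111×79/213 = 41.1690
  Public transit, Satisfied: 102×74/213 = 35.4366
  Public transit, Neutral: 102×60/213 = 28.7324
  Public transit, Dissatisfied: 102×79/213 = 37.8310
Contributions (O − E)²/E:
  (40 − 38.5634)²/38.5634 = 0.0535
  (36 − 31.2676)²/31.2676 = 0.7163
  (35 − 41.1690)²/41.1690 = 0.9244
  (34 − 35.4366)²/35.4366 = 0.0582
  (24 − 28.7324)²/28.7324 = 0.7795
  (44 − 37.8310)²/37.8310 = 1.0060
χ² = 0.0535 + 0.7163 + 0.9244 + 0.0582 + 0.7795 + 1.0060 = 3.538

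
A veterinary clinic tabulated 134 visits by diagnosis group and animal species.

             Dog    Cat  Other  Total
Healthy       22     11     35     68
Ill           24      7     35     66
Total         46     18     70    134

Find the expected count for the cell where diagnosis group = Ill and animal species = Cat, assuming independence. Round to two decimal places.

Row total (Ill) = 66; column total (Cat) = 18; grand total N = 134.
Expected count = (row total × column total) / N = 66 × 18 / 134 = 8.87.

8.87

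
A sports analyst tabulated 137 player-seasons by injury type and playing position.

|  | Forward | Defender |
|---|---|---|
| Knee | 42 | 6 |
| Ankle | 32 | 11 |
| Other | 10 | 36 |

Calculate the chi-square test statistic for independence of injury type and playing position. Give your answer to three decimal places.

47.362

Row totals: 48, 43, 46. Column totals: 84, 53. Grand total N = 137.
Expected counts (row total × column total / N):
  Knee, Forward: 48×84/137 = 29.4307
  Knee, Defender: 48×53/137 = 18.5693
  Ankle, Forward: 43×84/137 = 26.3650
  Ankle, Defender: 43×53/137 = 16.6350
  Other, Forward: 46×84/137 = 28.2044
  Other, Defender: 46×53/137 = 17.7956
Contributions (O − E)²/E:
  (42 − 29.4307)²/29.4307 = 5.3681
  (6 − 18.5693)²/18.5693 = 8.5080
  (32 − 26.3650)²/26.3650 = 1.2044
  (11 − 16.6350)²/16.6350 = 1.9088
  (10 − 28.2044)²/28.2044 = 11.7499
  (36 − 17.7956)²/17.7956 = 18.6226
χ² = 5.3681 + 8.5080 + 1.2044 + 1.9088 + 11.7499 + 18.6226 = 47.362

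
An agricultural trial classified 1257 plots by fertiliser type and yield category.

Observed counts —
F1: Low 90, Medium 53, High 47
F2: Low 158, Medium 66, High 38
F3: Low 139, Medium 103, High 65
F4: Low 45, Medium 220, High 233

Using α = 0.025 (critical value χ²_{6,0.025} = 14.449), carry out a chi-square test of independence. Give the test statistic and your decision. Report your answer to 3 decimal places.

262.440; reject H₀

Row totals: 190, 262, 307, 498. Column totals: 432, 442, 383. Grand total N = 1257.
Expected counts (row total × column total / N):
  F1, Low: 190×432/1257 = 65.2983
  F1, Medium: 190×442/1257 = 66.8099
  F1, High: 190×383/1257 = 57.8918
  F2, Low: 262×432/1257 = 90.0430
  F2, Medium: 262×442/1257 = 92.1273
  F2, High: 262×383/1257 = 79.8298
  F3, Low: 307×432/1257 = 105.5084
  F3, Medium: 307×442/1257 = 107.9507
  F3, High: 307×383/1257 = 93.5410
  F4, Low: 498×432/1257 = 171.1504
  F4, Medium: 498×442/1257 = 175.1122
  F4, High: 498×383/1257 = 151.7375
Contributions (O − E)²/E:
  (90 − 65.2983)²/65.2983 = 9.3444
  (53 − 66.8099)²/66.8099 = 2.8546
  (47 − 57.8918)²/57.8918 = 2.0492
  (158 − 90.0430)²/90.0430 = 51.2883
  (66 − 92.1273)²/92.1273 = 7.4097
  (38 − 79.8298)²/79.8298 = 21.9183
  (139 − 105.5084)²/105.5084 = 10.6313
  (103 − 107.9507)²/107.9507 = 0.2270
  (65 − 93.5410)²/93.5410 = 8.7084
  (45 − 171.1504)²/171.1504 = 92.9821
  (220 − 175.1122)²/175.1122 = 11.5064
  (233 − 151.7375)²/151.7375 = 43.5199
χ² = 9.3444 + 2.8546 + 2.0492 + 51.2883 + 7.4097 + 21.9183 + 10.6313 + 0.2270 + 8.7084 + 92.9821 + 11.5064 + 43.5199 = 262.440
df = (4−1)(3−1) = 6. Since 262.440 > 14.449, reject the null hypothesis of independence at α = 0.025.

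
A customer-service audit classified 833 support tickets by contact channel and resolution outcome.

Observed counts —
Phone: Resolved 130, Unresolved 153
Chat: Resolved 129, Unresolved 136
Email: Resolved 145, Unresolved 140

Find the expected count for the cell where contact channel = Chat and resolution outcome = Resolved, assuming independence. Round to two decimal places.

128.52

Row total (Chat) = 265; column total (Resolved) = 404; grand total N = 833.
Expected count = (row total × column total) / N = 265 × 404 / 833 = 128.52.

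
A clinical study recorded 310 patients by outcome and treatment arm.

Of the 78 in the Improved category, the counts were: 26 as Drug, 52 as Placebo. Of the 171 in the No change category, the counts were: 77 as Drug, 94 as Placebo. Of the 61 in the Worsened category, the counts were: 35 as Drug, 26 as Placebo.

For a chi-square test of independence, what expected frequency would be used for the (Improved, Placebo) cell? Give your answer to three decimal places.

43.277

Row total (Improved) = 78; column total (Placebo) = 172; grand total N = 310.
Expected count = (row total × column total) / N = 78 × 172 / 310 = 43.277.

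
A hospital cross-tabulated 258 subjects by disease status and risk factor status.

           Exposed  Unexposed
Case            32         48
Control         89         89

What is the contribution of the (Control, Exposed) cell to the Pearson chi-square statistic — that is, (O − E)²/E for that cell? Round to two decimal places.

0.36

Row total (Control) = 178; column total (Exposed) = 121; N = 258.
Expected count E = 178 × 121 / 258 = 83.481.
Contribution = (O − E)²/E = (89 − 83.481)² / 83.481 = 0.36.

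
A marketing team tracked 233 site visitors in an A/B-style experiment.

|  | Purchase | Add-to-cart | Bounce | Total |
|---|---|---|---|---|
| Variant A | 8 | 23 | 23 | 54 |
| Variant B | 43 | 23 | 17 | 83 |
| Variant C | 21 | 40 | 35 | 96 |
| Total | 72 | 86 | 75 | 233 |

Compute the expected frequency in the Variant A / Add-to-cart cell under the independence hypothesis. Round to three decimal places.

19.931

Row total (Variant A) = 54; column total (Add-to-cart) = 86; grand total N = 233.
Expected count = (row total × column total) / N = 54 × 86 / 233 = 19.931.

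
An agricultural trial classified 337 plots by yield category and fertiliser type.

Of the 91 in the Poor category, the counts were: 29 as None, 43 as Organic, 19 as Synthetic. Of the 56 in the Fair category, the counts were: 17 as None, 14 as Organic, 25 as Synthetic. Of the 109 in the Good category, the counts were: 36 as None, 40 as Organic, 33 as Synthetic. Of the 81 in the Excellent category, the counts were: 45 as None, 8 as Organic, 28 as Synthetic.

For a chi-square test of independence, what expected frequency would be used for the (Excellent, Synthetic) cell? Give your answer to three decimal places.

25.237

Row total (Excellent) = 81; column total (Synthetic) = 105; grand total N = 337.
Expected count = (row total × column total) / N = 81 × 105 / 337 = 25.237.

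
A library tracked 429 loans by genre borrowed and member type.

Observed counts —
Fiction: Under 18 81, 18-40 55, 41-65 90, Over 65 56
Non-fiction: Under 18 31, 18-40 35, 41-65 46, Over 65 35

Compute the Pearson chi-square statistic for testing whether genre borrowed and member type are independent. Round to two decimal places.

3.73

Row totals: 282, 147. Column totals: 112, 90, 136, 91. Grand total N = 429.
Expected counts (row total × column total / N):
  Fiction, Under 18: 282×112/429 = 73.622
  Fiction, 18-40: 282×90/429 = 59.161
  Fiction, 41-65: 282×136/429 = 89.399
  Fiction, Over 65: 282×91/429 = 59.818
  Non-fiction, Under 18: 147×112/429 = 38.378
  Non-fiction, 18-40: 147×90/429 = 30.839
  Non-fiction, 41-65: 147×136/429 = 46.601
  Non-fiction, Over 65: 147×91/429 = 31.182
Contributions (O − E)²/E:
  (81 − 73.622)²/73.622 = 0.7394
  (55 − 59.161)²/59.161 = 0.2927
  (90 − 89.399)²/89.399 = 0.0040
  (56 − 59.818)²/59.818 = 0.2437
  (31 − 38.378)²/38.378 = 1.4184
  (35 − 30.839)²/30.839 = 0.5614
  (46 − 46.601)²/46.601 = 0.0078
  (35 − 31.182)²/31.182 = 0.4675
χ² = 0.7394 + 0.2927 + 0.0040 + 0.2437 + 1.4184 + 0.5614 + 0.0078 + 0.4675 = 3.73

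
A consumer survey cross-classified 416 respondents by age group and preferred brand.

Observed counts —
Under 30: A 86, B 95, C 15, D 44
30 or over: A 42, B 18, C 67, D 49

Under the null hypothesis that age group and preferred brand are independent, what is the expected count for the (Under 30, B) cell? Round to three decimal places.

Row total (Under 30) = 240; column total (B) = 113; grand total N = 416.
Expected count = (row total × column total) / N = 240 × 113 / 416 = 65.192.

65.192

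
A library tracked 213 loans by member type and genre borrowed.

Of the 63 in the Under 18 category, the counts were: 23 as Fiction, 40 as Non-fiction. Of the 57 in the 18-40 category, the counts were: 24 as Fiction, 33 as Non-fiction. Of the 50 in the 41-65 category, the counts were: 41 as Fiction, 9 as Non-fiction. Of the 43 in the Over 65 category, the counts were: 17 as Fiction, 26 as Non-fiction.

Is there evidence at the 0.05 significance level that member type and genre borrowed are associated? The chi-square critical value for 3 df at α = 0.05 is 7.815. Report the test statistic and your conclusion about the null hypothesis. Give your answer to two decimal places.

28.34; reject H₀

Row totals: 63, 57, 50, 43. Column totals: 105, 108. Grand total N = 213.
Expected counts (row total × column total / N):
  Under 18, Fiction: 63×105/213 = 31.056
  Under 18, Non-fiction: 63×108/213 = 31.944
  18-40, Fiction: 57×105/213 = 28.099
  18-40, Non-fiction: 57×108/213 = 28.901
  41-65, Fiction: 50×105/213 = 24.648
  41-65, Non-fiction: 50×108/213 = 25.352
  Over 65, Fiction: 43×105/213 = 21.197
  Over 65, Non-fiction: 43×108/213 = 21.803
Contributions (O − E)²/E:
  (23 − 31.056)²/31.056 = 2.0897
  (40 − 31.944)²/31.944 = 2.0317
  (24 − 28.099)²/28.099 = 0.5980
  (33 − 28.901)²/28.901 = 0.5814
  (41 − 24.648)²/24.648 = 10.8483
  (9 − 25.352)²/25.352 = 10.5470
  (17 − 21.197)²/21.197 = 0.8310
  (26 − 21.803)²/21.803 = 0.8079
χ² = 2.0897 + 2.0317 + 0.5980 + 0.5814 + 10.8483 + 10.5470 + 0.8310 + 0.8079 = 28.34
df = (4−1)(2−1) = 3. Since 28.34 > 7.815, reject the null hypothesis of independence at α = 0.05.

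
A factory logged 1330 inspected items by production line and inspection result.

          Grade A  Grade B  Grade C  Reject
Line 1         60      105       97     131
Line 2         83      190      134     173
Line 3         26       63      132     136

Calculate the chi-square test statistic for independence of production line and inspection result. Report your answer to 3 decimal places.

51.771

Row totals: 393, 580, 357. Column totals: 169, 358, 363, 440. Grand total N = 1330.
Expected counts (row total × column total / N):
  Line 1, Grade A: 393×169/1330 = 49.9376
  Line 1, Grade B: 393×358/1330 = 105.7850
  Line 1, Grade C: 393×363/1330 = 107.2624
  Line 1, Reject: 393×440/1330 = 130.0150
  Line 2, Grade A: 580×169/1330 = 73.6992
  Line 2, Grade B: 580×358/1330 = 156.1203
  Line 2, Grade C: 580×363/1330 = 158.3008
  Line 2, Reject: 580×440/1330 = 191.8797
  Line 3, Grade A: 357×169/1330 = 45.3632
  Line 3, Grade B: 357×358/1330 = 96.0947
  Line 3, Grade C: 357×363/1330 = 97.4368
  Line 3, Reject: 357×440/1330 = 118.1053
Contributions (O − E)²/E:
  (60 − 49.9376)²/49.9376 = 2.0276
  (105 − 105.7850)²/105.7850 = 0.0058
  (97 − 107.2624)²/107.2624 = 0.9819
  (131 − 130.0150)²/130.0150 = 0.0075
  (83 − 73.6992)²/73.6992 = 1.1738
  (190 − 156.1203)²/156.1203 = 7.3522
  (134 − 158.3008)²/158.3008 = 3.7304
  (173 − 191.8797)²/191.8797 = 1.8576
  (26 − 45.3632)²/45.3632 = 8.2651
  (63 − 96.0947)²/96.0947 = 11.3977
  (132 − 97.4368)²/97.4368 = 12.2604
  (136 − 118.1053)²/118.1053 = 2.7113
χ² = 2.0276 + 0.0058 + 0.9819 + 0.0075 + 1.1738 + 7.3522 + 3.7304 + 1.8576 + 8.2651 + 11.3977 + 12.2604 + 2.7113 = 51.771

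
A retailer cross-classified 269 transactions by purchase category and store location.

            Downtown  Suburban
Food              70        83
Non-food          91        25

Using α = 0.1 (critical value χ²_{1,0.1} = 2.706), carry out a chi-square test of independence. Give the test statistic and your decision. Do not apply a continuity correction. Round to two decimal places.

29.35; reject H₀

Row totals: 153, 116. Column totals: 161, 108. Grand total N = 269.
Expected counts (row total × column total / N):
  Food, Downtown: 153×161/269 = 91.572
  Food, Suburban: 153×108/269 = 61.428
  Non-food, Downtown: 116×161/269 = 69.428
  Non-food, Suburban: 116×108/269 = 46.572
Contributions (O − E)²/E:
  (70 − 91.572)²/91.572 = 5.0818
  (83 − 61.428)²/61.428 = 7.5756
  (91 − 69.428)²/69.428 = 6.7026
  (25 − 46.572)²/46.572 = 9.9921
χ² = 5.0818 + 7.5756 + 6.7026 + 9.9921 = 29.35
df = (2−1)(2−1) = 1. Since 29.35 > 2.706, reject the null hypothesis of independence at α = 0.1.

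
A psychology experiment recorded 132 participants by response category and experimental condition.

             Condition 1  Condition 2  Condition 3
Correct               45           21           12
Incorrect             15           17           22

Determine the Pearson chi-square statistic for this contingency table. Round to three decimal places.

Row totals: 78, 54. Column totals: 60, 38, 34. Grand total N = 132.
Expected counts (row total × column total / N):
  Correct, Condition 1: 78×60/132 = 35.4545
  Correct, Condition 2: 78×38/132 = 22.4545
  Correct, Condition 3: 78×34/132 = 20.0909
  Incorrect, Condition 1: 54×60/132 = 24.5455
  Incorrect, Condition 2: 54×38/132 = 15.5455
  Incorrect, Condition 3: 54×34/132 = 13.9091
Contributions (O − E)²/E:
  (45 − 35.4545)²/35.4545 = 2.5700
  (21 − 22.4545)²/22.4545 = 0.0942
  (12 − 20.0909)²/20.0909 = 3.2583
  (15 − 24.5455)²/24.5455 = 3.7121
  (17 − 15.5455)²/15.5455 = 0.1361
  (22 − 13.9091)²/13.9091 = 4.7065
χ² = 2.5700 + 0.0942 + 3.2583 + 3.7121 + 0.1361 + 4.7065 = 14.477

14.477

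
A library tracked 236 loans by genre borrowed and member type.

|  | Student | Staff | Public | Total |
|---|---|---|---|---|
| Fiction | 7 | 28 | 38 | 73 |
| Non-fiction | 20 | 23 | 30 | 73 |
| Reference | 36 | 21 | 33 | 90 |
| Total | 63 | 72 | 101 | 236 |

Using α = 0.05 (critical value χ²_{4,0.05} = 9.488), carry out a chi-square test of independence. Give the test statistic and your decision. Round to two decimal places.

Grand total N = 236.
Expected counts (row total × column total / N):
  Fiction, Student: 73×63/236 = 19.487
  Fiction, Staff: 73×72/236 = 22.271
  Fiction, Public: 73×101/236 = 31.242
  Non-fiction, Student: 73×63/236 = 19.487
  Non-fiction, Staff: 73×72/236 = 22.271
  Non-fiction, Public: 73×101/236 = 31.242
  Reference, Student: 90×63/236 = 24.025
  Reference, Staff: 90×72/236 = 27.458
  Reference, Public: 90×101/236 = 38.517
Contributions (O − E)²/E:
  (7 − 19.487)²/19.487 = 8.0015
  (28 − 22.271)²/22.271 = 1.4737
  (38 − 31.242)²/31.242 = 1.4618
  (20 − 19.487)²/19.487 = 0.0135
  (23 − 22.271)²/22.271 = 0.0239
  (30 − 31.242)²/31.242 = 0.0494
  (36 − 24.025)²/24.025 = 5.9688
  (21 − 27.458)²/27.458 = 1.5189
  (33 − 38.517)²/38.517 = 0.7902
χ² = 8.0015 + 1.4737 + 1.4618 + 0.0135 + 0.0239 + 0.0494 + 5.9688 + 1.5189 + 0.7902 = 19.30
df = (3−1)(3−1) = 4. Since 19.30 > 9.488, reject the null hypothesis of independence at α = 0.05.

19.30; reject H₀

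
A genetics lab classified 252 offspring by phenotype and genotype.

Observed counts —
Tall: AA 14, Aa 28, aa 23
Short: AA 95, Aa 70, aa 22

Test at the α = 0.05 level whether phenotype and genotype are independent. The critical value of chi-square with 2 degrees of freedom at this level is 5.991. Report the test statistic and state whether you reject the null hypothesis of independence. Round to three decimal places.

Row totals: 65, 187. Column totals: 109, 98, 45. Grand total N = 252.
Expected counts (row total × column total / N):
  Tall, AA: 65×109/252 = 28.1151
  Tall, Aa: 65×98/252 = 25.2778
  Tall, aa: 65×45/252 = 11.6071
  Short, AA: 187×109/252 = 80.8849
  Short, Aa: 187×98/252 = 72.7222
  Short, aa: 187×45/252 = 33.3929
Contributions (O − E)²/E:
  (14 − 28.1151)²/28.1151 = 7.0864
  (28 − 25.2778)²/25.2778 = 0.2932
  (23 − 11.6071)²/11.6071 = 11.1827
  (95 − 80.8849)²/80.8849 = 2.4632
  (70 − 72.7222)²/72.7222 = 0.1019
  (22 − 33.3929)²/33.3929 = 3.8870
χ² = 7.0864 + 0.2932 + 11.1827 + 2.4632 + 0.1019 + 3.8870 = 25.014
df = (2−1)(3−1) = 2. Since 25.014 > 5.991, reject the null hypothesis of independence at α = 0.05.

25.014; reject H₀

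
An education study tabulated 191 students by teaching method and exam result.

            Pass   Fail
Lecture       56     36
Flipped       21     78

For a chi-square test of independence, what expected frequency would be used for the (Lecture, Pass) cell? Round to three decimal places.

Row total (Lecture) = 92; column total (Pass) = 77; grand total N = 191.
Expected count = (row total × column total) / N = 92 × 77 / 191 = 37.089.

37.089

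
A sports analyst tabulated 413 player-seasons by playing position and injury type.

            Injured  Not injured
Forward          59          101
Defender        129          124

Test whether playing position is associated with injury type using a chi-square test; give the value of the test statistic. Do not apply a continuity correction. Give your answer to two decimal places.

Row totals: 160, 253. Column totals: 188, 225. Grand total N = 413.
Expected counts (row total × column total / N):
  Forward, Injured: 160×188/413 = 72.833
  Forward, Not injured: 160×225/413 = 87.167
  Defender, Injured: 253×188/413 = 115.167
  Defender, Not injured: 253×225/413 = 137.833
Contributions (O − E)²/E:
  (59 − 72.833)²/72.833 = 2.6273
  (101 − 87.167)²/87.167 = 2.1952
  (129 − 115.167)²/115.167 = 1.6615
  (124 − 137.833)²/137.833 = 1.3883
χ² = 2.6273 + 2.1952 + 1.6615 + 1.3883 = 7.87

7.87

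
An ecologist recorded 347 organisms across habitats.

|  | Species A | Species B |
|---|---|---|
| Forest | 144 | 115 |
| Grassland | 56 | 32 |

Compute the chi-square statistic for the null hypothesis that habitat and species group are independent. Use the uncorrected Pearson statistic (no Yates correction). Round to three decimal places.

Row totals: 259, 88. Column totals: 200, 147. Grand total N = 347.
Expected counts (row total × column total / N):
  Forest, Species A: 259×200/347 = 149.2795
  Forest, Species B: 259×147/347 = 109.7205
  Grassland, Species A: 88×200/347 = 50.7205
  Grassland, Species B: 88×147/347 = 37.2795
Contributions (O − E)²/E:
  (144 − 149.2795)²/149.2795 = 0.1867
  (115 − 109.7205)²/109.7205 = 0.2540
  (56 − 50.7205)²/50.7205 = 0.5495
  (32 − 37.2795)²/37.2795 = 0.7477
χ² = 0.1867 + 0.2540 + 0.5495 + 0.7477 = 1.738

1.738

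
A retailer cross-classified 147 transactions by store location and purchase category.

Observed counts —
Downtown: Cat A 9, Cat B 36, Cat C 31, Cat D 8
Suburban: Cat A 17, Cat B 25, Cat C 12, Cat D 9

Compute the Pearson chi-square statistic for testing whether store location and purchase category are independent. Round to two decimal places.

Row totals: 84, 63. Column totals: 26, 61, 43, 17. Grand total N = 147.
Expected counts (row total × column total / N):
  Downtown, Cat A: 84×26/147 = 14.857
  Downtown, Cat B: 84×61/147 = 34.857
  Downtown, Cat C: 84×43/147 = 24.571
  Downtown, Cat D: 84×17/147 = 9.714
  Suburban, Cat A: 63×26/147 = 11.143
  Suburban, Cat B: 63×61/147 = 26.143
  Suburban, Cat C: 63×43/147 = 18.429
  Suburban, Cat D: 63×17/147 = 7.286
Contributions (O − E)²/E:
  (9 − 14.857)²/14.857 = 2.3090
  (36 − 34.857)²/34.857 = 0.0375
  (31 − 24.571)²/24.571 = 1.6821
  (8 − 9.714)²/9.714 = 0.3024
  (17 − 11.143)²/11.143 = 3.0786
  (25 − 26.143)²/26.143 = 0.0500
  (12 − 18.429)²/18.429 = 2.2428
  (9 − 7.286)²/7.286 = 0.4032
χ² = 2.3090 + 0.0375 + 1.6821 + 0.3024 + 3.0786 + 0.0500 + 2.2428 + 0.4032 = 10.11

10.11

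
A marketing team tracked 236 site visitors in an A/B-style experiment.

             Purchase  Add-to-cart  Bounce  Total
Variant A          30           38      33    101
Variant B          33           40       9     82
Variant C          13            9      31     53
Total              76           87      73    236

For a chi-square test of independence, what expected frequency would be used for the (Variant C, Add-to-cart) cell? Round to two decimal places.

Row total (Variant C) = 53; column total (Add-to-cart) = 87; grand total N = 236.
Expected count = (row total × column total) / N = 53 × 87 / 236 = 19.54.

19.54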